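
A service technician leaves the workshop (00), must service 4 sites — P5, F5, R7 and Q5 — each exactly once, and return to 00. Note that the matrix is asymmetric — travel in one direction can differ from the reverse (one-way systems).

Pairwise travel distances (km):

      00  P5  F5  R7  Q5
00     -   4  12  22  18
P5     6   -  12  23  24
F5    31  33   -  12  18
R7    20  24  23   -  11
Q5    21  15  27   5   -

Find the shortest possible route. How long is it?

56 km — the shortest possible round trip.

00 - P5 - F5 - R7 - Q5 - 00: 4+12+12+11+21 = 60
00 - P5 - F5 - Q5 - R7 - 00: 4+12+18+5+20 = 59
00 - P5 - R7 - F5 - Q5 - 00: 4+23+23+18+21 = 89
00 - P5 - R7 - Q5 - F5 - 00: 4+23+11+27+31 = 96
00 - P5 - Q5 - F5 - R7 - 00: 4+24+27+12+20 = 87
00 - P5 - Q5 - R7 - F5 - 00: 4+24+5+23+31 = 87
00 - F5 - P5 - R7 - Q5 - 00: 12+33+23+11+21 = 100
00 - F5 - P5 - Q5 - R7 - 00: 12+33+24+5+20 = 94
00 - F5 - R7 - P5 - Q5 - 00: 12+12+24+24+21 = 93
00 - F5 - R7 - Q5 - P5 - 00: 12+12+11+15+6 = 56
00 - F5 - Q5 - P5 - R7 - 00: 12+18+15+23+20 = 88
00 - F5 - Q5 - R7 - P5 - 00: 12+18+5+24+6 = 65
00 - R7 - P5 - F5 - Q5 - 00: 22+24+12+18+21 = 97
00 - R7 - P5 - Q5 - F5 - 00: 22+24+24+27+31 = 128
… (10 more)
The minimum is 56.
One optimal route: 00 → F5 → R7 → Q5 → P5 → 00.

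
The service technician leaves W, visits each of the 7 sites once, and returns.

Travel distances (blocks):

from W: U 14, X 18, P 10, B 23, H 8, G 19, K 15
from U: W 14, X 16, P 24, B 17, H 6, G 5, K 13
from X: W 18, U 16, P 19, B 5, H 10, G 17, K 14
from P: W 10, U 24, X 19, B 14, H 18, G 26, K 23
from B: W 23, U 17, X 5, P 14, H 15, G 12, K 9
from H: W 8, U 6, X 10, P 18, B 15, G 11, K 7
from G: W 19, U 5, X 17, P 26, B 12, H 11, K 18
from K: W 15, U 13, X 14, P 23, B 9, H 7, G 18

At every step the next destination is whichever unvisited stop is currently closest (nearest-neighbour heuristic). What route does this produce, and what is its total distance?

At W the remaining stops are H 8, P 10, U 14, K 15, X 18, G 19, B 23; go to H.
At H the remaining stops are U 6, K 7, X 10, G 11, B 15, P 18; go to U.
At U the remaining stops are G 5, K 13, X 16, B 17, P 24; go to G.
At G the remaining stops are B 12, X 17, K 18, P 26; go to B.
At B the remaining stops are X 5, K 9, P 14; go to X.
At X the remaining stops are K 14, P 19; go to K.
At K the remaining stops are P 23; go to P.
Return P→W: 10.
Total = 8 + 6 + 5 + 12 + 5 + 14 + 23 + 10 = 83.

83 blocks along W → H → U → G → B → X → K → P → W.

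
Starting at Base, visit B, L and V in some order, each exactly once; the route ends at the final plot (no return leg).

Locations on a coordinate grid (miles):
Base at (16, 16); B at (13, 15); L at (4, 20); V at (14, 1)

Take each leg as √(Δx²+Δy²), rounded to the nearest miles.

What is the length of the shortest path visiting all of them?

There are 3! = 6 possible orderings.
Base→B→L→V: 3+10+21 = 34
Base→B→V→L: 3+14+21 = 38
Base→L→B→V: 13+10+14 = 37
Base→L→V→B: 13+21+14 = 48
Base→V→B→L: 15+14+10 = 39
Base→V→L→B: 15+21+10 = 46
The minimum is 34.
One shortest path: Base → B → L → V.

34 miles — the minimum one-way total.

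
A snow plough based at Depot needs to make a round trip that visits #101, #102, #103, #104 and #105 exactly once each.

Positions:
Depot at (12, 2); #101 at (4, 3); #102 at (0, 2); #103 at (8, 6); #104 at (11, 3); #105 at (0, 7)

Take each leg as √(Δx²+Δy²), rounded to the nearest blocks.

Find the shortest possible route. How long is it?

There are 60 distinct closed tours to check (reversals are equivalent).
Depot→#101→#102→#103→#104→#105→Depot: 8+4+9+4+12+13 = 50
Depot→#101→#102→#103→#105→#104→Depot: 8+4+9+8+12+1 = 42
Depot→#101→#102→#104→#103→#105→Depot: 8+4+11+4+8+13 = 48
Depot→#101→#102→#104→#105→#103→Depot: 8+4+11+12+8+6 = 49
Depot→#101→#102→#105→#103→#104→Depot: 8+4+5+8+4+1 = 30
Depot→#101→#102→#105→#104→#103→Depot: 8+4+5+12+4+6 = 39
Depot→#101→#103→#102→#104→#105→Depot: 8+5+9+11+12+13 = 58
Depot→#101→#103→#102→#105→#104→Depot: 8+5+9+5+12+1 = 40
Depot→#101→#103→#104→#102→#105→Depot: 8+5+4+11+5+13 = 46
Depot→#101→#103→#104→#105→#102→Depot: 8+5+4+12+5+12 = 46
Depot→#101→#103→#105→#102→#104→Depot: 8+5+8+5+11+1 = 38
Depot→#101→#103→#105→#104→#102→Depot: 8+5+8+12+11+12 = 56
Depot→#101→#104→#102→#103→#105→Depot: 8+7+11+9+8+13 = 56
Depot→#101→#104→#102→#105→#103→Depot: 8+7+11+5+8+6 = 45
… (46 more)
The minimum is 30.
One optimal route: Depot → #101 → #102 → #105 → #103 → #104 → Depot (or its reverse).

30 blocks — the shortest possible round trip.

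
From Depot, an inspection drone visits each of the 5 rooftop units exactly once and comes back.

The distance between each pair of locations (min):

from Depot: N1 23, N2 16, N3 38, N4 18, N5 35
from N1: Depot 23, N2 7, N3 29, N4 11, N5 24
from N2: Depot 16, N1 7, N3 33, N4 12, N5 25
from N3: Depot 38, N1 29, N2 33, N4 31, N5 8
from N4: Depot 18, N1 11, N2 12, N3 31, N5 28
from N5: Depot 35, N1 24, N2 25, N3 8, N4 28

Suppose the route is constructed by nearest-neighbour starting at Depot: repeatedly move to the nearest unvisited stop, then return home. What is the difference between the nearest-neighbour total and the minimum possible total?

The nearest-neighbour route is 4 min longer than optimal.

Depot: N2=16, N4=18, N1=23, N5=35, N3=38 ⇒ N2
N2: N1=7, N4=12, N5=25, N3=33 ⇒ N1
N1: N4=11, N5=24, N3=29 ⇒ N4
N4: N5=28, N3=31 ⇒ N5
N5: N3=8 ⇒ N3
NN route Depot → N2 → N1 → N4 → N5 → N3 → Depot costs 108.
Optimal: Depot → N2 → N1 → N5 → N3 → N4 → Depot costs 104 (by enumerating all 60 distinct tours).
Excess = 108 − 104 = 4.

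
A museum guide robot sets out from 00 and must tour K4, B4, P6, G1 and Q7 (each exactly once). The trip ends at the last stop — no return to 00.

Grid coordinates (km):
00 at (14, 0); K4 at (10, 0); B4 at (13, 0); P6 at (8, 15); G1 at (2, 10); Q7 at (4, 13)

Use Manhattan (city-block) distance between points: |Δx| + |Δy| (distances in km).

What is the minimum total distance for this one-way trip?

Minimum one-way distance = 32 km.

There are 5! = 120 possible orderings.
00 → K4 → B4 → P6 → G1 → Q7: 4+3+20+11+5 = 43
00 → K4 → B4 → P6 → Q7 → G1: 4+3+20+6+5 = 38
00 → K4 → B4 → G1 → P6 → Q7: 4+3+21+11+6 = 45
00 → K4 → B4 → G1 → Q7 → P6: 4+3+21+5+6 = 39
00 → K4 → B4 → Q7 → P6 → G1: 4+3+22+6+11 = 46
00 → K4 → B4 → Q7 → G1 → P6: 4+3+22+5+11 = 45
00 → K4 → P6 → B4 → G1 → Q7: 4+17+20+21+5 = 67
00 → K4 → P6 → B4 → Q7 → G1: 4+17+20+22+5 = 68
00 → K4 → P6 → G1 → B4 → Q7: 4+17+11+21+22 = 75
00 → K4 → P6 → G1 → Q7 → B4: 4+17+11+5+22 = 59
00 → K4 → P6 → Q7 → B4 → G1: 4+17+6+22+21 = 70
00 → K4 → P6 → Q7 → G1 → B4: 4+17+6+5+21 = 53
00 → K4 → G1 → B4 → P6 → Q7: 4+18+21+20+6 = 69
00 → K4 → G1 → B4 → Q7 → P6: 4+18+21+22+6 = 71
… (106 more)
00 → B4 → K4 → P6 → Q7 → G1: 1+3+17+6+5 = 32  ← best
The minimum is 32.
One shortest path: 00 → B4 → K4 → P6 → Q7 → G1.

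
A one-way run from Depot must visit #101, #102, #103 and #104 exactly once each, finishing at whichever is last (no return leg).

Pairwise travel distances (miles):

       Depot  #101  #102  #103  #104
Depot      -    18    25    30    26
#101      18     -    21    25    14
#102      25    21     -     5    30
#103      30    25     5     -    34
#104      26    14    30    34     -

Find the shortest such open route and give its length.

There are 4! = 24 possible orderings.
Depot → #101 → #102 → #103 → #104: 18+21+5+34 = 78
Depot → #101 → #102 → #104 → #103: 18+21+30+34 = 103
Depot → #101 → #103 → #102 → #104: 18+25+5+30 = 78
Depot → #101 → #103 → #104 → #102: 18+25+34+30 = 107
Depot → #101 → #104 → #102 → #103: 18+14+30+5 = 67
Depot → #101 → #104 → #103 → #102: 18+14+34+5 = 71
Depot → #102 → #101 → #103 → #104: 25+21+25+34 = 105
Depot → #102 → #101 → #104 → #103: 25+21+14+34 = 94
Depot → #102 → #103 → #101 → #104: 25+5+25+14 = 69
Depot → #102 → #103 → #104 → #101: 25+5+34+14 = 78
Depot → #102 → #104 → #101 → #103: 25+30+14+25 = 94
Depot → #102 → #104 → #103 → #101: 25+30+34+25 = 114
Depot → #103 → #101 → #102 → #104: 30+25+21+30 = 106
Depot → #103 → #101 → #104 → #102: 30+25+14+30 = 99
… (10 more)
Depot → #104 → #101 → #102 → #103: 26+14+21+5 = 66  ← best
The minimum is 66.
One shortest path: Depot → #104 → #101 → #102 → #103.

66 miles — the minimum one-way total.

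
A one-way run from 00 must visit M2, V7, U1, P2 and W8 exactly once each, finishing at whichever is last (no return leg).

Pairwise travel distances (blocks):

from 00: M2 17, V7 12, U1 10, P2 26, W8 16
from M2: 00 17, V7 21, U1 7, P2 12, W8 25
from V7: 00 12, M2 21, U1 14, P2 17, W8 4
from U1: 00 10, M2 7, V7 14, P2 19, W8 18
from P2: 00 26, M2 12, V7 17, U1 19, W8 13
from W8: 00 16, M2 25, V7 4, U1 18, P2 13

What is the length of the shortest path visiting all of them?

46 blocks — the minimum one-way total.

There are 5! = 120 possible orderings.
00 - M2 - V7 - U1 - P2 - W8: 17+21+14+19+13 = 84
00 - M2 - V7 - U1 - W8 - P2: 17+21+14+18+13 = 83
00 - M2 - V7 - P2 - U1 - W8: 17+21+17+19+18 = 92
00 - M2 - V7 - P2 - W8 - U1: 17+21+17+13+18 = 86
00 - M2 - V7 - W8 - U1 - P2: 17+21+4+18+19 = 79
00 - M2 - V7 - W8 - P2 - U1: 17+21+4+13+19 = 74
00 - M2 - U1 - V7 - P2 - W8: 17+7+14+17+13 = 68
00 - M2 - U1 - V7 - W8 - P2: 17+7+14+4+13 = 55
00 - M2 - U1 - P2 - V7 - W8: 17+7+19+17+4 = 64
00 - M2 - U1 - P2 - W8 - V7: 17+7+19+13+4 = 60
00 - M2 - U1 - W8 - V7 - P2: 17+7+18+4+17 = 63
00 - M2 - U1 - W8 - P2 - V7: 17+7+18+13+17 = 72
00 - M2 - P2 - V7 - U1 - W8: 17+12+17+14+18 = 78
00 - M2 - P2 - V7 - W8 - U1: 17+12+17+4+18 = 68
… (106 more)
00 - U1 - M2 - P2 - W8 - V7: 10+7+12+13+4 = 46  ← best
The minimum is 46.
One shortest path: 00 → U1 → M2 → P2 → W8 → V7.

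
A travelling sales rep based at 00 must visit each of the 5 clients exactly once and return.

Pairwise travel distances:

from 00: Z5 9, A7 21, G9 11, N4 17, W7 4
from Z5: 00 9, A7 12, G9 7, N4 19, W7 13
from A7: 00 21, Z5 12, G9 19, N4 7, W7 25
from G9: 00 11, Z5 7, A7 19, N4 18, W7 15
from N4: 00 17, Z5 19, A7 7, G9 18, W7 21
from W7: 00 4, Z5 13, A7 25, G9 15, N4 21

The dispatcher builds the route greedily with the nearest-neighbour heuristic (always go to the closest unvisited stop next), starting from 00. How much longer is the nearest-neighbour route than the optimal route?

00: W7=4, Z5=9, G9=11, N4=17, A7=21 ⇒ W7
W7: Z5=13, G9=15, N4=21, A7=25 ⇒ Z5
Z5: G9=7, A7=12, N4=19 ⇒ G9
G9: N4=18, A7=19 ⇒ N4
N4: A7=7 ⇒ A7
NN route 00 → W7 → Z5 → G9 → N4 → A7 → 00 costs 70.
Optimal: 00 → G9 → Z5 → A7 → N4 → W7 → 00 costs 62 (by enumerating all 60 distinct tours).
Excess = 70 − 62 = 8.

8 longer than the optimal tour.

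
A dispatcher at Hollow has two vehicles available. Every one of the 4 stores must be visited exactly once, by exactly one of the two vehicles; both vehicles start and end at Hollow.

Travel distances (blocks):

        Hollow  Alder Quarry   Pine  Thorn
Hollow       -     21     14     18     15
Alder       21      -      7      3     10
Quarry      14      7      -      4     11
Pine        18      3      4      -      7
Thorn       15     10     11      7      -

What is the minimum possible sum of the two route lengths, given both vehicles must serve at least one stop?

72 blocks — the smallest possible combined total.

Check every non-empty split of the stops between the two vehicles; for each half take its own optimal tour:
  {Alder} + {Quarry, Pine, Thorn}: 42 + 40 = 82
  {Quarry} + {Alder, Pine, Thorn}: 28 + 46 = 74
  {Alder, Quarry} + {Pine, Thorn}: 42 + 40 = 82
  {Pine} + {Alder, Quarry, Thorn}: 36 + 46 = 82
  {Alder, Pine} + {Quarry, Thorn}: 42 + 40 = 82
  {Quarry, Pine} + {Alder, Thorn}: 36 + 46 = 82
  … (7 splits in total)
  {Alder, Quarry, Pine} + {Thorn}: 42 + 30 = 72  ← best
Best: vehicle 1 Hollow → Alder → Pine → Quarry → Hollow = 42; vehicle 2 Hollow → Thorn → Hollow = 30; combined 72.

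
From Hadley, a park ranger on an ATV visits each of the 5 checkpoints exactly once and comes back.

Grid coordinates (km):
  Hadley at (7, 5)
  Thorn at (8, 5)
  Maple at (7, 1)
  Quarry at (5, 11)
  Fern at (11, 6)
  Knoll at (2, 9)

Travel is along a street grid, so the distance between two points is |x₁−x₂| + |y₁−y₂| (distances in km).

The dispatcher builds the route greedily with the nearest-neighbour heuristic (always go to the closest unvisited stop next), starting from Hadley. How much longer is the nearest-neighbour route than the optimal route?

2 km longer than the optimal tour.

Hadley: Thorn=1, Maple=4, Fern=5, Quarry=8, Knoll=9 ⇒ Thorn
Thorn: Fern=4, Maple=5, Quarry=9, Knoll=10 ⇒ Fern
Fern: Maple=9, Quarry=11, Knoll=12 ⇒ Maple
Maple: Quarry=12, Knoll=13 ⇒ Quarry
Quarry: Knoll=5 ⇒ Knoll
NN route Hadley → Thorn → Fern → Maple → Quarry → Knoll → Hadley costs 40.
Optimal: Hadley → Thorn → Fern → Quarry → Knoll → Maple → Hadley costs 38 (by enumerating all 60 distinct tours).
Excess = 40 − 38 = 2.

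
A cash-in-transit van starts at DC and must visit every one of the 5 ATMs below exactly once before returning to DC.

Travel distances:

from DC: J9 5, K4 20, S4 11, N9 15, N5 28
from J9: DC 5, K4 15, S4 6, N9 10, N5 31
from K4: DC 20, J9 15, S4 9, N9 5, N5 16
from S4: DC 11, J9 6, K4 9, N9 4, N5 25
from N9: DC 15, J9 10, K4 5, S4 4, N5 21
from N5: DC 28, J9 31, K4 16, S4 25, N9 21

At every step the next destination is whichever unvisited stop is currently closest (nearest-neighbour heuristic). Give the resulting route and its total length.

64 along DC → J9 → S4 → N9 → K4 → N5 → DC.

DC → [J9:5 / S4:11 / N9:15 / K4:20 / N5:28] → J9 (5)
J9 → [S4:6 / N9:10 / K4:15 / N5:31] → S4 (6)
S4 → [N9:4 / K4:9 / N5:25] → N9 (4)
N9 → [K4:5 / N5:21] → K4 (5)
K4 → [N5:16] → N5 (16)
Return N5→DC: 28.
Total = 5 + 6 + 4 + 5 + 16 + 28 = 64.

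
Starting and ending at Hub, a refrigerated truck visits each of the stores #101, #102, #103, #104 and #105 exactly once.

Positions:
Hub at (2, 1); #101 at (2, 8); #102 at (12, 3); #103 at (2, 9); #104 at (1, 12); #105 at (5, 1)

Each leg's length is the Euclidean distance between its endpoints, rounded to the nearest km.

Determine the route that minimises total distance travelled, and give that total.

Hub → #101 → #102 → #103 → #104 → #105 → Hub: 7+11+12+3+12+3 = 48
Hub → #101 → #102 → #103 → #105 → #104 → Hub: 7+11+12+9+12+11 = 62
Hub → #101 → #102 → #104 → #103 → #105 → Hub: 7+11+14+3+9+3 = 47
Hub → #101 → #102 → #104 → #105 → #103 → Hub: 7+11+14+12+9+8 = 61
Hub → #101 → #102 → #105 → #103 → #104 → Hub: 7+11+7+9+3+11 = 48
Hub → #101 → #102 → #105 → #104 → #103 → Hub: 7+11+7+12+3+8 = 48
Hub → #101 → #103 → #102 → #104 → #105 → Hub: 7+1+12+14+12+3 = 49
Hub → #101 → #103 → #102 → #105 → #104 → Hub: 7+1+12+7+12+11 = 50
Hub → #101 → #103 → #104 → #102 → #105 → Hub: 7+1+3+14+7+3 = 35
Hub → #101 → #103 → #104 → #105 → #102 → Hub: 7+1+3+12+7+10 = 40
Hub → #101 → #103 → #105 → #102 → #104 → Hub: 7+1+9+7+14+11 = 49
Hub → #101 → #103 → #105 → #104 → #102 → Hub: 7+1+9+12+14+10 = 53
Hub → #101 → #104 → #102 → #103 → #105 → Hub: 7+4+14+12+9+3 = 49
Hub → #101 → #104 → #102 → #105 → #103 → Hub: 7+4+14+7+9+8 = 49
… (46 more)
The minimum is 35.
One optimal route: Hub → #101 → #103 → #104 → #102 → #105 → Hub (or its reverse).

35 km — the shortest possible round trip.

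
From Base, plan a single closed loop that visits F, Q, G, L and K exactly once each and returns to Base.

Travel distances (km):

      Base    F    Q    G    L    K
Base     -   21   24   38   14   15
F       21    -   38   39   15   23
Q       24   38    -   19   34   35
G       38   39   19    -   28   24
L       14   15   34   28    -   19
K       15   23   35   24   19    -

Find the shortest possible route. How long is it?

Base - F - Q - G - L - K - Base: 21+38+19+28+19+15 = 140
Base - F - Q - G - K - L - Base: 21+38+19+24+19+14 = 135
Base - F - Q - L - G - K - Base: 21+38+34+28+24+15 = 160
Base - F - Q - L - K - G - Base: 21+38+34+19+24+38 = 174
Base - F - Q - K - G - L - Base: 21+38+35+24+28+14 = 160
Base - F - Q - K - L - G - Base: 21+38+35+19+28+38 = 179
Base - F - G - Q - L - K - Base: 21+39+19+34+19+15 = 147
Base - F - G - Q - K - L - Base: 21+39+19+35+19+14 = 147
Base - F - G - L - Q - K - Base: 21+39+28+34+35+15 = 172
Base - F - G - L - K - Q - Base: 21+39+28+19+35+24 = 166
Base - F - G - K - Q - L - Base: 21+39+24+35+34+14 = 167
Base - F - G - K - L - Q - Base: 21+39+24+19+34+24 = 161
Base - F - L - Q - G - K - Base: 21+15+34+19+24+15 = 128
Base - F - L - Q - K - G - Base: 21+15+34+35+24+38 = 167
… (46 more)
Base - Q - G - K - F - L - Base: 24+19+24+23+15+14 = 119  ← best
The minimum is 119.
One optimal route: Base → Q → G → K → F → L → Base (or its reverse).

Shortest round trip = 119 km.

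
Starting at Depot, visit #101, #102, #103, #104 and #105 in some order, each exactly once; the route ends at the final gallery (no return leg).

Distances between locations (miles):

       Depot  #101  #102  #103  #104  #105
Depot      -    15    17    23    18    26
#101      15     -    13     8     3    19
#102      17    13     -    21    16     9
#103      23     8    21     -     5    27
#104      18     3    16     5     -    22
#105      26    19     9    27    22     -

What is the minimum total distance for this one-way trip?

53 miles — the minimum one-way total.

There are 5! = 120 possible orderings.
Depot → #101 → #102 → #103 → #104 → #105: 15+13+21+5+22 = 76
Depot → #101 → #102 → #103 → #105 → #104: 15+13+21+27+22 = 98
Depot → #101 → #102 → #104 → #103 → #105: 15+13+16+5+27 = 76
Depot → #101 → #102 → #104 → #105 → #103: 15+13+16+22+27 = 93
Depot → #101 → #102 → #105 → #103 → #104: 15+13+9+27+5 = 69
Depot → #101 → #102 → #105 → #104 → #103: 15+13+9+22+5 = 64
Depot → #101 → #103 → #102 → #104 → #105: 15+8+21+16+22 = 82
Depot → #101 → #103 → #102 → #105 → #104: 15+8+21+9+22 = 75
Depot → #101 → #103 → #104 → #102 → #105: 15+8+5+16+9 = 53
Depot → #101 → #103 → #104 → #105 → #102: 15+8+5+22+9 = 59
Depot → #101 → #103 → #105 → #102 → #104: 15+8+27+9+16 = 75
Depot → #101 → #103 → #105 → #104 → #102: 15+8+27+22+16 = 88
Depot → #101 → #104 → #102 → #103 → #105: 15+3+16+21+27 = 82
Depot → #101 → #104 → #102 → #105 → #103: 15+3+16+9+27 = 70
… (106 more)
The minimum is 53.
One shortest path: Depot → #101 → #103 → #104 → #102 → #105.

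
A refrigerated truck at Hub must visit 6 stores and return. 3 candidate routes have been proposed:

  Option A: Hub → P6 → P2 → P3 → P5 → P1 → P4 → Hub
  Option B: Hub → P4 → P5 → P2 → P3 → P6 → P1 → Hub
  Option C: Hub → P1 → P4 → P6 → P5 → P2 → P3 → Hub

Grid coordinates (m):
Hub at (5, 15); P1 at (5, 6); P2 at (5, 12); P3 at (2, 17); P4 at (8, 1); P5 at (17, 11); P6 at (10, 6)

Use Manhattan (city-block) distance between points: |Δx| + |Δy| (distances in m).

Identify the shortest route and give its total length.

Option A: 14 + 11 + 8 + 21 + 17 + 8 + 17 = 96
Option B: 17 + 19 + 13 + 8 + 19 + 5 + 9 = 90
Option C: 9 + 8 + 7 + 12 + 13 + 8 + 5 = 62

Shortest is Option C, total 62 m.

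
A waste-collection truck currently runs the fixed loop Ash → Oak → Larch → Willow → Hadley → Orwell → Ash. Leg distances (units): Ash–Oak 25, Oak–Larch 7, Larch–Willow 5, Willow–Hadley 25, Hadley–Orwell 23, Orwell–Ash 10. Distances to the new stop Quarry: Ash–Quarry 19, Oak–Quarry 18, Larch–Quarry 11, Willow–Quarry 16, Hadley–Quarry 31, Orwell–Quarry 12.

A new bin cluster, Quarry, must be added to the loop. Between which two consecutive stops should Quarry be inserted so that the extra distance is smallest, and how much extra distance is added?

Adding 12 by placing Quarry on the Ash–Oak leg.

Insertion cost between consecutive stops i–j is d(i,Quarry) + d(Quarry,j) − d(i,j):
  between Ash and Oak: 19 + 18 − 25 = 12
  between Oak and Larch: 18 + 11 − 7 = 22
  between Larch and Willow: 11 + 16 − 5 = 22
  between Willow and Hadley: 16 + 31 − 25 = 22
  between Hadley and Orwell: 31 + 12 − 23 = 20
  between Orwell and Ash: 12 + 19 − 10 = 21
Cheapest insertion is between Ash and Oak, adding 12.
New total = 95 + 12 = 107.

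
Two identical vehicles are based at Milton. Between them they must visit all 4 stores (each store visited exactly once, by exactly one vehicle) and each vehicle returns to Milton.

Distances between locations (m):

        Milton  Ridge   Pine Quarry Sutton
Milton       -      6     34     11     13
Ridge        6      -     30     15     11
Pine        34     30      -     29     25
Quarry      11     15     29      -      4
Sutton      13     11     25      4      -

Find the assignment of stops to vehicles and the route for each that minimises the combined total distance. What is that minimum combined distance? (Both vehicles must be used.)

Try each way of splitting the stops between the two vehicles (each non-empty) and, for each split, find the best tour for each vehicle:
  {Ridge} + {Pine, Quarry, Sutton}: 12 + 74 = 86
  {Pine} + {Ridge, Quarry, Sutton}: 68 + 32 = 100
  {Ridge, Pine} + {Quarry, Sutton}: 70 + 28 = 98
  {Quarry} + {Ridge, Pine, Sutton}: 22 + 74 = 96
  {Ridge, Quarry} + {Pine, Sutton}: 32 + 72 = 104
  {Pine, Quarry} + {Ridge, Sutton}: 74 + 30 = 104
  … (7 splits in total)
Best: vehicle 1 Milton → Ridge → Milton = 12; vehicle 2 Milton → Pine → Sutton → Quarry → Milton = 74; combined 86.

Minimum combined distance: 86 m.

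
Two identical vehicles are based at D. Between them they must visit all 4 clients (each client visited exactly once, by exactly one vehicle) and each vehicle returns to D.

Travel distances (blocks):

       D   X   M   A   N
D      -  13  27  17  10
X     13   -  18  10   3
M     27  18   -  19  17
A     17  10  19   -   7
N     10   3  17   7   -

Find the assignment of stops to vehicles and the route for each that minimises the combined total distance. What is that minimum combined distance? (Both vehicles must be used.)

Try each way of splitting the stops between the two vehicles (each non-empty) and, for each split, find the best tour for each vehicle:
  {X} + {M, A, N}: 26 + 63 = 89
  {M} + {X, A, N}: 54 + 40 = 94
  {X, M} + {A, N}: 58 + 34 = 92
  {A} + {X, M, N}: 34 + 58 = 92
  {X, A} + {M, N}: 40 + 54 = 94
  {M, A} + {X, N}: 63 + 26 = 89
  … (7 splits in total)
  {X, M, A} + {N}: 67 + 20 = 87  ← best
Best: vehicle 1 D → X → M → A → D = 67; vehicle 2 D → N → D = 20; combined 87.

87 blocks — the smallest possible combined total.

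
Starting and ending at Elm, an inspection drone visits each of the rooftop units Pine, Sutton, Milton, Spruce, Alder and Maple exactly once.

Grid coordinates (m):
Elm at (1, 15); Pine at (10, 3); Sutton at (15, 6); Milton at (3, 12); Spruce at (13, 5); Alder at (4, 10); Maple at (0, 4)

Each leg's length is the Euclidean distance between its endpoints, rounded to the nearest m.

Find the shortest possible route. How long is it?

Shortest round trip = 45 m.

There are 360 distinct closed tours to check (reversals are equivalent).
Elm - Pine - Sutton - Milton - Spruce - Alder - Maple - Elm: 15+6+13+12+10+7+11 = 74
Elm - Pine - Sutton - Milton - Spruce - Maple - Alder - Elm: 15+6+13+12+13+7+6 = 72
Elm - Pine - Sutton - Milton - Alder - Spruce - Maple - Elm: 15+6+13+2+10+13+11 = 70
Elm - Pine - Sutton - Milton - Alder - Maple - Spruce - Elm: 15+6+13+2+7+13+16 = 72
Elm - Pine - Sutton - Milton - Maple - Spruce - Alder - Elm: 15+6+13+9+13+10+6 = 72
Elm - Pine - Sutton - Milton - Maple - Alder - Spruce - Elm: 15+6+13+9+7+10+16 = 76
Elm - Pine - Sutton - Spruce - Milton - Alder - Maple - Elm: 15+6+2+12+2+7+11 = 55
Elm - Pine - Sutton - Spruce - Milton - Maple - Alder - Elm: 15+6+2+12+9+7+6 = 57
… (352 more)
Elm - Milton - Alder - Sutton - Spruce - Pine - Maple - Elm: 4+2+12+2+4+10+11 = 45  ← best
The minimum is 45.
One optimal route: Elm → Milton → Alder → Sutton → Spruce → Pine → Maple → Elm (or its reverse).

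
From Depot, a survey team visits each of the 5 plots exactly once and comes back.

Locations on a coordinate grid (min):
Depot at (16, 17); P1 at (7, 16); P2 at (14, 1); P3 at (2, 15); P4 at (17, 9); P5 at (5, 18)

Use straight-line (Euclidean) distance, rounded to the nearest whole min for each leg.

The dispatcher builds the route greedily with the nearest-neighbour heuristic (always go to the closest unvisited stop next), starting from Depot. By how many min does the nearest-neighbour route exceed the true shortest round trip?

4 min longer than the optimal tour.

Depot: P4=8, P1=9, P5=11, P3=14, P2=16 ⇒ P4
P4: P2=9, P1=12, P5=15, P3=16 ⇒ P2
P2: P1=17, P3=18, P5=19 ⇒ P1
P1: P5=3, P3=5 ⇒ P5
P5: P3=4 ⇒ P3
NN route Depot → P4 → P2 → P1 → P5 → P3 → Depot costs 55.
Optimal: Depot → P1 → P5 → P3 → P2 → P4 → Depot costs 51 (by enumerating all 60 distinct tours).
Excess = 55 − 51 = 4.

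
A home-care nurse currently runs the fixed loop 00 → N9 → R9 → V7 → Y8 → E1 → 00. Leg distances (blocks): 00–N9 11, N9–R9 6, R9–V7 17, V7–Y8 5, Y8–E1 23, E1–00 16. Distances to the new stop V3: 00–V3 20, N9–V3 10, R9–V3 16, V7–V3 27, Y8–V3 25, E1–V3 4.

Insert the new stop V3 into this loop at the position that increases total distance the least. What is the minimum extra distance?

Insertion cost between consecutive stops i–j is d(i,V3) + d(V3,j) − d(i,j):
  between 00 and N9: 20 + 10 − 11 = 19
  between N9 and R9: 10 + 16 − 6 = 20
  between R9 and V7: 16 + 27 − 17 = 26
  between V7 and Y8: 27 + 25 − 5 = 47
  between Y8 and E1: 25 + 4 − 23 = 6
  between E1 and 00: 4 + 20 − 16 = 8
Cheapest insertion is between Y8 and E1, adding 6.
New total = 78 + 6 = 84.

+6 blocks — insert V3 between Y8 and E1.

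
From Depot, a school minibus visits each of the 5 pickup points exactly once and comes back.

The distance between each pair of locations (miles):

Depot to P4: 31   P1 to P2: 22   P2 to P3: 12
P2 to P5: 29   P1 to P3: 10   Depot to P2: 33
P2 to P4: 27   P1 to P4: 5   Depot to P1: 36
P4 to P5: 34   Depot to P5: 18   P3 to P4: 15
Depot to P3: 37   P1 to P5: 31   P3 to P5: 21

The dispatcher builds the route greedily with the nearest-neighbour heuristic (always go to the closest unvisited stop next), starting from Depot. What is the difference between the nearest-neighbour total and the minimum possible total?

From Depot: P5=18, P4=31, P2=33, P1=36, P3=37 → choose P5 (18).
From P5: P3=21, P2=29, P1=31, P4=34 → choose P3 (21).
From P3: P1=10, P2=12, P4=15 → choose P1 (10).
From P1: P4=5, P2=22 → choose P4 (5).
From P4: P2=27 → choose P2 (27).
NN route Depot → P5 → P3 → P1 → P4 → P2 → Depot costs 114.
Optimal: Depot → P4 → P1 → P3 → P2 → P5 → Depot costs 105 (by enumerating all 60 distinct tours).
Excess = 114 − 105 = 9.

9 miles longer than the optimal tour.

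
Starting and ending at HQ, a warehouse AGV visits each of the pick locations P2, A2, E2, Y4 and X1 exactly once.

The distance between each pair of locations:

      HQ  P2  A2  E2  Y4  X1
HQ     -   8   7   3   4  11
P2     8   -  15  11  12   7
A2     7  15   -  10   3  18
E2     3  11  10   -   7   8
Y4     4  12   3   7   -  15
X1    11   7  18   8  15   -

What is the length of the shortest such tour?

HQ-P2-A2-E2-Y4-X1-HQ: 8+15+10+7+15+11 = 66
HQ-P2-A2-E2-X1-Y4-HQ: 8+15+10+8+15+4 = 60
HQ-P2-A2-Y4-E2-X1-HQ: 8+15+3+7+8+11 = 52
HQ-P2-A2-Y4-X1-E2-HQ: 8+15+3+15+8+3 = 52
HQ-P2-A2-X1-E2-Y4-HQ: 8+15+18+8+7+4 = 60
HQ-P2-A2-X1-Y4-E2-HQ: 8+15+18+15+7+3 = 66
HQ-P2-E2-A2-Y4-X1-HQ: 8+11+10+3+15+11 = 58
HQ-P2-E2-A2-X1-Y4-HQ: 8+11+10+18+15+4 = 66
HQ-P2-E2-Y4-A2-X1-HQ: 8+11+7+3+18+11 = 58
HQ-P2-E2-Y4-X1-A2-HQ: 8+11+7+15+18+7 = 66
HQ-P2-E2-X1-A2-Y4-HQ: 8+11+8+18+3+4 = 52
HQ-P2-E2-X1-Y4-A2-HQ: 8+11+8+15+3+7 = 52
HQ-P2-Y4-A2-E2-X1-HQ: 8+12+3+10+8+11 = 52
HQ-P2-Y4-A2-X1-E2-HQ: 8+12+3+18+8+3 = 52
… (46 more)
HQ-P2-X1-E2-A2-Y4-HQ: 8+7+8+10+3+4 = 40  ← best
The minimum is 40.
One optimal route: HQ → P2 → X1 → E2 → A2 → Y4 → HQ (or its reverse).

Minimum total distance: 40.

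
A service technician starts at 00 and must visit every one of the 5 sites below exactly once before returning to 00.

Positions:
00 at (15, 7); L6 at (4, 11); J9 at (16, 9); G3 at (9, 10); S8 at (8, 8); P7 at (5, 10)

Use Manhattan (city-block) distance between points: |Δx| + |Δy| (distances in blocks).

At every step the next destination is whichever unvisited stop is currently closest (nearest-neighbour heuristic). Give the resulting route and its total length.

Total distance 36 blocks via the nearest-neighbour route 00 → J9 → G3 → S8 → P7 → L6 → 00.

00 → [J9:3 / S8:8 / G3:9 / P7:13 / L6:15] → J9 (3)
J9 → [G3:8 / S8:9 / P7:12 / L6:14] → G3 (8)
G3 → [S8:3 / P7:4 / L6:6] → S8 (3)
S8 → [P7:5 / L6:7] → P7 (5)
P7 → [L6:2] → L6 (2)
Return L6→00: 15.
Total = 3 + 8 + 3 + 5 + 2 + 15 = 36.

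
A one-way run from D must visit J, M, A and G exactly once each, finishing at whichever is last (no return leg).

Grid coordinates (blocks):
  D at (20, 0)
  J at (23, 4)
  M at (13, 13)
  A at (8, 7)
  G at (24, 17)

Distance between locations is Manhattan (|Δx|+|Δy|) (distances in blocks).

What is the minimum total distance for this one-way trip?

Minimum one-way distance = 47 blocks.

There are 4! = 24 possible orderings.
D - J - M - A - G: 7+19+11+26 = 63
D - J - M - G - A: 7+19+15+26 = 67
D - J - A - M - G: 7+18+11+15 = 51
D - J - A - G - M: 7+18+26+15 = 66
D - J - G - M - A: 7+14+15+11 = 47
D - J - G - A - M: 7+14+26+11 = 58
D - M - J - A - G: 20+19+18+26 = 83
D - M - J - G - A: 20+19+14+26 = 79
D - M - A - J - G: 20+11+18+14 = 63
D - M - A - G - J: 20+11+26+14 = 71
D - M - G - J - A: 20+15+14+18 = 67
D - M - G - A - J: 20+15+26+18 = 79
D - A - J - M - G: 19+18+19+15 = 71
D - A - J - G - M: 19+18+14+15 = 66
… (10 more)
The minimum is 47.
One shortest path: D → J → G → M → A.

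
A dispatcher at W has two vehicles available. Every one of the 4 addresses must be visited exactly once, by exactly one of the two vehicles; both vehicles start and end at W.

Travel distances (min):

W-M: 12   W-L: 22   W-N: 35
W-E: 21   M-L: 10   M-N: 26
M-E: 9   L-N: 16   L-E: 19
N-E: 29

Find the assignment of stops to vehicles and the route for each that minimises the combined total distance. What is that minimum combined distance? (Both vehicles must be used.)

112 min — the smallest possible combined total.

There are 2^3 − 1 = 7 ways to divide the 4 stops into two non-empty groups. For each, the best each vehicle can do is its own shortest tour through its group:
  {M} + {L, N, E}: 24 + 88 = 112
  {L} + {M, N, E}: 44 + 85 = 129
  {M, L} + {N, E}: 44 + 85 = 129
  {N} + {M, L, E}: 70 + 62 = 132
  {M, N} + {L, E}: 73 + 62 = 135
  {L, N} + {M, E}: 73 + 42 = 115
  … (7 splits in total)
Best: vehicle 1 W → M → W = 24; vehicle 2 W → L → N → E → W = 88; combined 112.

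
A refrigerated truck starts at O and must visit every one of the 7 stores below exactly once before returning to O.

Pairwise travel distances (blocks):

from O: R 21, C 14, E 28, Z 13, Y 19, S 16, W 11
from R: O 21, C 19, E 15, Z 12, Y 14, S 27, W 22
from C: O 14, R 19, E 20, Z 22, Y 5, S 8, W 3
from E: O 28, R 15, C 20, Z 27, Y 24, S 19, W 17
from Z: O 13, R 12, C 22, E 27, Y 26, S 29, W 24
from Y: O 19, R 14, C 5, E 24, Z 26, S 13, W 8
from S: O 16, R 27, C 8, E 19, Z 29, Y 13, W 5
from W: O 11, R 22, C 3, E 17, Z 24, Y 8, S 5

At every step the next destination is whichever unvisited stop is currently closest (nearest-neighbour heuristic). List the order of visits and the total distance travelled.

91 blocks along O → W → C → Y → S → E → R → Z → O.

At O the remaining stops are W 11, Z 13, C 14, S 16, Y 19, R 21, E 28; go to W.
At W the remaining stops are C 3, S 5, Y 8, E 17, R 22, Z 24; go to C.
At C the remaining stops are Y 5, S 8, R 19, E 20, Z 22; go to Y.
At Y the remaining stops are S 13, R 14, E 24, Z 26; go to S.
At S the remaining stops are E 19, R 27, Z 29; go to E.
At E the remaining stops are R 15, Z 27; go to R.
At R the remaining stops are Z 12; go to Z.
Return Z→O: 13.
Total = 11 + 3 + 5 + 13 + 19 + 15 + 12 + 13 = 91.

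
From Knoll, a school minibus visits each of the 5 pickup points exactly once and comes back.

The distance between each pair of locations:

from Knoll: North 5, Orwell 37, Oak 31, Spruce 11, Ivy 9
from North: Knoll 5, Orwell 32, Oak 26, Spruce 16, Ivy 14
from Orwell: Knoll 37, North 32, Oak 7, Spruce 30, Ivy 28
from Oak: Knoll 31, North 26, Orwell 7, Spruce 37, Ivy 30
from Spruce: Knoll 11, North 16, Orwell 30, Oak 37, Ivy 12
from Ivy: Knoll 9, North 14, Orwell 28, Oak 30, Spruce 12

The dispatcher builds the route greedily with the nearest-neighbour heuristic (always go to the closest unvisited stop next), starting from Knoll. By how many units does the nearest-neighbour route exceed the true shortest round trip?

The nearest-neighbour route is 10 longer than optimal.

Knoll: North=5, Ivy=9, Spruce=11, Oak=31, Orwell=37 ⇒ North
North: Ivy=14, Spruce=16, Oak=26, Orwell=32 ⇒ Ivy
Ivy: Spruce=12, Orwell=28, Oak=30 ⇒ Spruce
Spruce: Orwell=30, Oak=37 ⇒ Orwell
Orwell: Oak=7 ⇒ Oak
NN route Knoll → North → Ivy → Spruce → Orwell → Oak → Knoll costs 99.
Optimal: Knoll → North → Oak → Orwell → Spruce → Ivy → Knoll costs 89 (by enumerating all 60 distinct tours).
Excess = 99 − 89 = 10.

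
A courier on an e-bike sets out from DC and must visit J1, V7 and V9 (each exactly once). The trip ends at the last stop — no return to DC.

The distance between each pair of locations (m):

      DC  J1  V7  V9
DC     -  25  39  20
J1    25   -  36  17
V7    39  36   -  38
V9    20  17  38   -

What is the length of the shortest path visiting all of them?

Shortest open route: 73 m.

There are 3! = 6 possible orderings.
DC → J1 → V7 → V9: 25+36+38 = 99
DC → J1 → V9 → V7: 25+17+38 = 80
DC → V7 → J1 → V9: 39+36+17 = 92
DC → V7 → V9 → J1: 39+38+17 = 94
DC → V9 → J1 → V7: 20+17+36 = 73
DC → V9 → V7 → J1: 20+38+36 = 94
The minimum is 73.
One shortest path: DC → V9 → J1 → V7.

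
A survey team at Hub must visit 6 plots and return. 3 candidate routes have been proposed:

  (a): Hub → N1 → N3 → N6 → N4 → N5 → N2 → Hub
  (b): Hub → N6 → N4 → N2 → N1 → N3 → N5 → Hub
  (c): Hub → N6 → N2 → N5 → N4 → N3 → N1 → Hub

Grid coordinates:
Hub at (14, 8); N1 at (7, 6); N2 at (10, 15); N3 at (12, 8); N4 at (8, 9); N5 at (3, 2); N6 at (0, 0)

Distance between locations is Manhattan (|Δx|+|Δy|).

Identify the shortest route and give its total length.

96 — (a) is the shortest.

(a): 9 + 7 + 20 + 17 + 12 + 20 + 11 = 96
(b): 22 + 17 + 8 + 12 + 7 + 15 + 17 = 98
(c): 22 + 25 + 20 + 12 + 5 + 7 + 9 = 100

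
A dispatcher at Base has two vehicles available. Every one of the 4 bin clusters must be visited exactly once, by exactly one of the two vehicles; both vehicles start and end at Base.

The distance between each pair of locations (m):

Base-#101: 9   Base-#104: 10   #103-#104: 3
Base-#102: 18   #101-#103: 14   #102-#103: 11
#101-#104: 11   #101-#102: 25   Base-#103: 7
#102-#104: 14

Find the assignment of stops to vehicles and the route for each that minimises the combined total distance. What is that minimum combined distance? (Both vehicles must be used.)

60 m — the smallest possible combined total.

Try each way of splitting the stops between the two vehicles (each non-empty) and, for each split, find the best tour for each vehicle:
  {#101} + {#102, #103, #104}: 18 + 42 = 60
  {#102} + {#101, #103, #104}: 36 + 30 = 66
  {#101, #102} + {#103, #104}: 52 + 20 = 72
  {#103} + {#101, #102, #104}: 14 + 52 = 66
  {#101, #103} + {#102, #104}: 30 + 42 = 72
  {#102, #103} + {#101, #104}: 36 + 30 = 66
  … (7 splits in total)
Best: vehicle 1 Base → #101 → Base = 18; vehicle 2 Base → #102 → #103 → #104 → Base = 42; combined 60.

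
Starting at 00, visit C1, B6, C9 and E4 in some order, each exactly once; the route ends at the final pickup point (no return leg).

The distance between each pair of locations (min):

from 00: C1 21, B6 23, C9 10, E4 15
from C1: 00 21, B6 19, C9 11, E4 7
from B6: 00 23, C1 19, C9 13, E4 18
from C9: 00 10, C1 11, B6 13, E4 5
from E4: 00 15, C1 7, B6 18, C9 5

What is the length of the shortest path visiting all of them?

There are 4! = 24 possible orderings.
00 - C1 - B6 - C9 - E4: 21+19+13+5 = 58
00 - C1 - B6 - E4 - C9: 21+19+18+5 = 63
00 - C1 - C9 - B6 - E4: 21+11+13+18 = 63
00 - C1 - C9 - E4 - B6: 21+11+5+18 = 55
00 - C1 - E4 - B6 - C9: 21+7+18+13 = 59
00 - C1 - E4 - C9 - B6: 21+7+5+13 = 46
00 - B6 - C1 - C9 - E4: 23+19+11+5 = 58
00 - B6 - C1 - E4 - C9: 23+19+7+5 = 54
00 - B6 - C9 - C1 - E4: 23+13+11+7 = 54
00 - B6 - C9 - E4 - C1: 23+13+5+7 = 48
00 - B6 - E4 - C1 - C9: 23+18+7+11 = 59
00 - B6 - E4 - C9 - C1: 23+18+5+11 = 57
00 - C9 - C1 - B6 - E4: 10+11+19+18 = 58
00 - C9 - C1 - E4 - B6: 10+11+7+18 = 46
… (10 more)
00 - C9 - E4 - C1 - B6: 10+5+7+19 = 41  ← best
The minimum is 41.
One shortest path: 00 → C9 → E4 → C1 → B6.

Minimum one-way distance = 41 min.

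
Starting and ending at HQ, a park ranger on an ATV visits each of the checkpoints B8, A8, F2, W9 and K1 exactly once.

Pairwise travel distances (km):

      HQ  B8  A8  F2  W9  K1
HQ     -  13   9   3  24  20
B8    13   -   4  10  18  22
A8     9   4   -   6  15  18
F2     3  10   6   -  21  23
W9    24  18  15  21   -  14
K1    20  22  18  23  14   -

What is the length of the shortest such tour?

There are 60 distinct closed tours to check (reversals are equivalent).
HQ → B8 → A8 → F2 → W9 → K1 → HQ: 13+4+6+21+14+20 = 78
HQ → B8 → A8 → F2 → K1 → W9 → HQ: 13+4+6+23+14+24 = 84
HQ → B8 → A8 → W9 → F2 → K1 → HQ: 13+4+15+21+23+20 = 96
HQ → B8 → A8 → W9 → K1 → F2 → HQ: 13+4+15+14+23+3 = 72
HQ → B8 → A8 → K1 → F2 → W9 → HQ: 13+4+18+23+21+24 = 103
HQ → B8 → A8 → K1 → W9 → F2 → HQ: 13+4+18+14+21+3 = 73
HQ → B8 → F2 → A8 → W9 → K1 → HQ: 13+10+6+15+14+20 = 78
HQ → B8 → F2 → A8 → K1 → W9 → HQ: 13+10+6+18+14+24 = 85
HQ → B8 → F2 → W9 → A8 → K1 → HQ: 13+10+21+15+18+20 = 97
HQ → B8 → F2 → W9 → K1 → A8 → HQ: 13+10+21+14+18+9 = 85
HQ → B8 → F2 → K1 → A8 → W9 → HQ: 13+10+23+18+15+24 = 103
HQ → B8 → F2 → K1 → W9 → A8 → HQ: 13+10+23+14+15+9 = 84
HQ → B8 → W9 → A8 → F2 → K1 → HQ: 13+18+15+6+23+20 = 95
HQ → B8 → W9 → A8 → K1 → F2 → HQ: 13+18+15+18+23+3 = 90
… (46 more)
HQ → F2 → A8 → B8 → W9 → K1 → HQ: 3+6+4+18+14+20 = 65  ← best
The minimum is 65.
One optimal route: HQ → F2 → A8 → B8 → W9 → K1 → HQ (or its reverse).

Shortest round trip = 65 km.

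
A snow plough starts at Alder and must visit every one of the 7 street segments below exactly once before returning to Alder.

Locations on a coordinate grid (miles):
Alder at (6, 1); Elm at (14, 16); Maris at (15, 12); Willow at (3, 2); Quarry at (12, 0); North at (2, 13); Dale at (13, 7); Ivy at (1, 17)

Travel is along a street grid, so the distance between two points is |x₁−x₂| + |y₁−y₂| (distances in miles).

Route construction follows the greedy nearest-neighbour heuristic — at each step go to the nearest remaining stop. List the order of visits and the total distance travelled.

70 miles along Alder → Willow → Quarry → Dale → Maris → Elm → Ivy → North → Alder.

At Alder the remaining stops are Willow 4, Quarry 7, Dale 13, North 16, Maris 20, Ivy 21, Elm 23; go to Willow.
At Willow the remaining stops are Quarry 11, North 12, Dale 15, Ivy 17, Maris 22, Elm 25; go to Quarry.
At Quarry the remaining stops are Dale 8, Maris 15, Elm 18, North 23, Ivy 28; go to Dale.
At Dale the remaining stops are Maris 7, Elm 10, North 17, Ivy 22; go to Maris.
At Maris the remaining stops are Elm 5, North 14, Ivy 19; go to Elm.
At Elm the remaining stops are Ivy 14, North 15; go to Ivy.
At Ivy the remaining stops are North 5; go to North.
Return North→Alder: 16.
Total = 4 + 11 + 8 + 7 + 5 + 14 + 5 + 16 = 70.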